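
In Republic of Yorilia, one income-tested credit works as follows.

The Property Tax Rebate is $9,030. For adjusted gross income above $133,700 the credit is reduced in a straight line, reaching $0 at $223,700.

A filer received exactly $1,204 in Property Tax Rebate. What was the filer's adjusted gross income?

$1,204 is 1,204/9,030 of the full $9,030, so 7,826/9,030 of the $90,000 range has been used: income = $133,700 + $90,000 × 7,826/9,030 = $211,700.

$211,700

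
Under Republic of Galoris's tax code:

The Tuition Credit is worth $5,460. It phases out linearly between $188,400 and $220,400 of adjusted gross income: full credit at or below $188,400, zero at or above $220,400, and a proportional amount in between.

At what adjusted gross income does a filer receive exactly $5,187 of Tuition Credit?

$190,000

$5,187 is 5,187/5,460 of the full $5,460, so 273/5,460 of the $32,000 range has been used: income = $188,400 + $32,000 × 273/5,460 = $190,000.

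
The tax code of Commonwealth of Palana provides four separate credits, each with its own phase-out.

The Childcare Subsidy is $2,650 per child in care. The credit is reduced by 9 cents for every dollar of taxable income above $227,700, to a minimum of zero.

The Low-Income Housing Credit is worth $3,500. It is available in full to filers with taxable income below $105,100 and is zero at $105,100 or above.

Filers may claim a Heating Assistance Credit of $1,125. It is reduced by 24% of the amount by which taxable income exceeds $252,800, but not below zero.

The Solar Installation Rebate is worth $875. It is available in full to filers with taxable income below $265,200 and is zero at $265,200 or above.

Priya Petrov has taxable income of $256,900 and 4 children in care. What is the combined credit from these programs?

Childcare Subsidy: base = 4 × $2,650 = $10,600. 9% of the $29,200 excess over $227,700 is $2,628; credit = $10,600 − $2,628 = $7,972.
Low-Income Housing Credit: $256,900 meets or exceeds the $105,100 cutoff, so the credit is $0.
Heating Assistance Credit: 24% of the $4,100 excess over $252,800 is $984; credit = $1,125 − $984 = $141.
Solar Installation Rebate: $256,900 is below the $265,200 cutoff, so the full $875 applies.
Total: $7,972 + $0 + $141 + $875 = $8,988.

$8,988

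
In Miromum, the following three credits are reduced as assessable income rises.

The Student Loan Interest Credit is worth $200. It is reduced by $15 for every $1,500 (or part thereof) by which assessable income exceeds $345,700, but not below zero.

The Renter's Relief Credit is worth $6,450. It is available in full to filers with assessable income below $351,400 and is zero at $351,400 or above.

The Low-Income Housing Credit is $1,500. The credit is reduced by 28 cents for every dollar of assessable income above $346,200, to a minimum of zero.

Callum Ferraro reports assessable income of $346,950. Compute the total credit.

$7,925

Student Loan Interest Credit: income exceeds $345,700 by $1,250, which is 1 full-or-partial $1,500 increment; reduction = 1 × $15 = $15, leaving $185.
Renter's Relief Credit: $346,950 is below the $351,400 cutoff, so the full $6,450 applies.
Low-Income Housing Credit: 28% of the $750 excess over $346,200 is $210; credit = $1,500 − $210 = $1,290.
Total: $185 + $6,450 + $1,290 = $7,925.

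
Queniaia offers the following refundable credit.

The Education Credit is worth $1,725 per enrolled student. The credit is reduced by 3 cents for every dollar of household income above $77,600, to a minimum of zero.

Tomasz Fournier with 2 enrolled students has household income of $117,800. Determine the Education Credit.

$2,244

Education Credit: base = 2 × $1,725 = $3,450. 3% of the $40,200 excess over $77,600 is $1,206; credit = $3,450 − $1,206 = $2,244.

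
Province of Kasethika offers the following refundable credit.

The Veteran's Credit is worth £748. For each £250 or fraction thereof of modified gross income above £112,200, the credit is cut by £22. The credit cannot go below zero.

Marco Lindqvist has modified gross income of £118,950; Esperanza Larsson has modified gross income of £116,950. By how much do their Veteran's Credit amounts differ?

£176

Marco (£118,950): Veteran's Credit: income exceeds £112,200 by £6,750, which is 27 full-or-partial £250 increments; reduction = 27 × £22 = £594, leaving £154.
Esperanza (£116,950): Veteran's Credit: income exceeds £112,200 by £4,750, which is 19 full-or-partial £250 increments; reduction = 19 × £22 = £418, leaving £330.
Difference: |£154 − £330| = £176.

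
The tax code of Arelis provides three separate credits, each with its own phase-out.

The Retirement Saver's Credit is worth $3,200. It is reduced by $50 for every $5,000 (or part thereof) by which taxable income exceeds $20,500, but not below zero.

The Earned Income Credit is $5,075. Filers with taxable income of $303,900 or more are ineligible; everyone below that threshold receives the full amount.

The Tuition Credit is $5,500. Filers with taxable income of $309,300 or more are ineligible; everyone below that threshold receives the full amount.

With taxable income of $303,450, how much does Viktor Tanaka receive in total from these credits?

$10,925

Retirement Saver's Credit: income exceeds $20,500 by $282,950, which is 57 full-or-partial $5,000 increments; reduction = 57 × $50 = $2,850, leaving $350.
Earned Income Credit: $303,450 is below the $303,900 cutoff, so the full $5,075 applies.
Tuition Credit: $303,450 is below the $309,300 cutoff, so the full $5,500 applies.
Total: $350 + $5,075 + $5,500 = $10,925.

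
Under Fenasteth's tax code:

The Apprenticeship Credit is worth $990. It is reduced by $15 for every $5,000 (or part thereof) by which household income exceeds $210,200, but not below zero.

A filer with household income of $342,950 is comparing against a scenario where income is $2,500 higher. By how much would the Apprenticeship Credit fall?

At $342,950 — income exceeds $210,200 by $132,750, which is 27 full-or-partial $5,000 increments; reduction = 27 × $15 = $405, leaving $585.
At $345,450 — income exceeds $210,200 by $135,250, which is 28 full-or-partial $5,000 increments; reduction = 28 × $15 = $420, leaving $570.
Lost: $585 − $570 = $15.

$15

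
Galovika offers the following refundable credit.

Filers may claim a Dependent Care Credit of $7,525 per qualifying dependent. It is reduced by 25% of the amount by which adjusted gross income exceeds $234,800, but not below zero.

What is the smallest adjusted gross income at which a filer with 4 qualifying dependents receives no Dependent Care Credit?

$355,200

Full credit = 4 × $7,525 = $30,100.
The credit falls by 25% of each dollar above $234,800, so it reaches zero when the excess is $30,100 / 25% = $120,400: income = $234,800 + $120,400 = $355,200.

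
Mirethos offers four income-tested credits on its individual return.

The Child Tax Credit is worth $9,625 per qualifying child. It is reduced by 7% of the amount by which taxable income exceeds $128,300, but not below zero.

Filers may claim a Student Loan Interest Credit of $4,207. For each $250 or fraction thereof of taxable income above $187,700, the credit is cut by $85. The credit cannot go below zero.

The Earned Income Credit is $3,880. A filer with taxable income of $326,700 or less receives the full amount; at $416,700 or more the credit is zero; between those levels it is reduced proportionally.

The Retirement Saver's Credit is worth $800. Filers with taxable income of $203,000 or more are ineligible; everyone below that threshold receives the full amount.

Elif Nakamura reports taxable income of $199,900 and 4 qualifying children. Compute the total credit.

$38,210

Child Tax Credit: base = 4 × $9,625 = $38,500. 7% of the $71,600 excess over $128,300 is $5,012; credit = $38,500 − $5,012 = $33,488.
Student Loan Interest Credit: income exceeds $187,700 by $12,200, which is 49 full-or-partial $250 increments; reduction = 49 × $85 = $4,165, leaving $42.
Earned Income Credit: $199,900 is at or below the $326,700 threshold, so the full $3,880 applies.
Retirement Saver's Credit: $199,900 is below the $203,000 cutoff, so the full $800 applies.
Total: $33,488 + $42 + $3,880 + $800 = $38,210.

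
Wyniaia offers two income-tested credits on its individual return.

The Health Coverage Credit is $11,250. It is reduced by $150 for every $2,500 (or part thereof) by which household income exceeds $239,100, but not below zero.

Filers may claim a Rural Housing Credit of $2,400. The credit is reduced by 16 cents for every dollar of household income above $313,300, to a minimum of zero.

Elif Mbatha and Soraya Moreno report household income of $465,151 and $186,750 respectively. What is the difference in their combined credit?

Elif ($465,151): Health Coverage Credit: income exceeds $239,100 by $226,051 → 91 increments × $150 = $13,650 ≥ base, so the credit is $0. Rural Housing Credit: 16% of the $151,851 excess over $313,300 is $24,296.16 ≥ base, so the credit is $0. total $0 + $0 = $0
Soraya ($186,750): Health Coverage Credit: $186,750 is at or below the $239,100 threshold, so the full $11,250 applies. Rural Housing Credit: $186,750 is at or below the $313,300 threshold, so the full $2,400 applies. total $11,250 + $2,400 = $13,650
Difference: |$0 − $13,650| = $13,650.

$13,650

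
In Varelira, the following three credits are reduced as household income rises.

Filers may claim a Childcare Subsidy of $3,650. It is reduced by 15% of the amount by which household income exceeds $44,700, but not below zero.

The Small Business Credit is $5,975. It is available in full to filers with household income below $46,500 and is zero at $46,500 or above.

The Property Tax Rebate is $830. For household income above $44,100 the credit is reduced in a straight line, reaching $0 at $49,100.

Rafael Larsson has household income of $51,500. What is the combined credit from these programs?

$2,630

Childcare Subsidy: 15% of the $6,800 excess over $44,700 is $1,020; credit = $3,650 − $1,020 = $2,630.
Small Business Credit: $51,500 meets or exceeds the $46,500 cutoff, so the credit is $0.
Property Tax Rebate: $51,500 is at or above $49,100, so the credit is $0.
Total: $2,630 + $0 + $0 = $2,630.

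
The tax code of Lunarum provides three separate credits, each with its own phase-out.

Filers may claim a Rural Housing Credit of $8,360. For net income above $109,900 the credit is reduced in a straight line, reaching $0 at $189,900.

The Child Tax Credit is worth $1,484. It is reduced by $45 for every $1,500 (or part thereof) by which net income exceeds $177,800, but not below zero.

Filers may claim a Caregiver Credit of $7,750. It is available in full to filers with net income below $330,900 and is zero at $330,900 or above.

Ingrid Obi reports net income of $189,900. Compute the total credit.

Rural Housing Credit: $189,900 is at or above $189,900, so the credit is $0.
Child Tax Credit: income exceeds $177,800 by $12,100, which is 9 full-or-partial $1,500 increments; reduction = 9 × $45 = $405, leaving $1,079.
Caregiver Credit: $189,900 is below the $330,900 cutoff, so the full $7,750 applies.
Total: $0 + $1,079 + $7,750 = $8,829.

$8,829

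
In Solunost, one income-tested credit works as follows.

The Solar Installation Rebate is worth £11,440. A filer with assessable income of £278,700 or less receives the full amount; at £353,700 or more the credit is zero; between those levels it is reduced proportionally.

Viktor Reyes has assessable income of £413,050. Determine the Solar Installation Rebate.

Solar Installation Rebate: £413,050 is at or above £353,700, so the credit is £0.

£0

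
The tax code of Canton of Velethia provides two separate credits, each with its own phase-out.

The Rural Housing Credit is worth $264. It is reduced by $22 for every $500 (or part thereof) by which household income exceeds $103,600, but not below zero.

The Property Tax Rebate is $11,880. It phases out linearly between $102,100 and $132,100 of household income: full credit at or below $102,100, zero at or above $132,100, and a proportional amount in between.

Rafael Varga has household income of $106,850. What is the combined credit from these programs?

$10,109

Rural Housing Credit: income exceeds $103,600 by $3,250, which is 7 full-or-partial $500 increments; reduction = 7 × $22 = $154, leaving $110.
Property Tax Rebate: $106,850 is $4,750 into a $30,000 phase-out range, leaving 25,250/30,000 of the credit: $11,880 × 25,250/30,000 = $9,999.
Total: $110 + $9,999 = $10,109.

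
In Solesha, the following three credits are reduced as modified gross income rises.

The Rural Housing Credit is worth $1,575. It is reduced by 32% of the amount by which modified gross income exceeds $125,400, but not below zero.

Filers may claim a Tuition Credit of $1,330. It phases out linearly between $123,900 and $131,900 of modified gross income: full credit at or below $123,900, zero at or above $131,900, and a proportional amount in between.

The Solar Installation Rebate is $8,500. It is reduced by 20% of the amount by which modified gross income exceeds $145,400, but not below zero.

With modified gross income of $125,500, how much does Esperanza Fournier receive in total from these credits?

Rural Housing Credit: 32% of the $100 excess over $125,400 is $32; credit = $1,575 − $32 = $1,543.
Tuition Credit: $125,500 is $1,600 into a $8,000 phase-out range, leaving 6,400/8,000 of the credit: $1,330 × 6,400/8,000 = $1,064.
Solar Installation Rebate: $125,500 is at or below the $145,400 threshold, so the full $8,500 applies.
Total: $1,543 + $1,064 + $8,500 = $11,107.

$11,107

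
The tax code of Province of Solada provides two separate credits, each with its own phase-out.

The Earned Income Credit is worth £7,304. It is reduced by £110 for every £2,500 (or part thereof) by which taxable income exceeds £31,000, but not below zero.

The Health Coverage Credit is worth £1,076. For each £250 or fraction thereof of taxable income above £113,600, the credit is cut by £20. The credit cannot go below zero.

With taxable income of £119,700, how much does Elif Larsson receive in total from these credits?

£3,920

Earned Income Credit: income exceeds £31,000 by £88,700, which is 36 full-or-partial £2,500 increments; reduction = 36 × £110 = £3,960, leaving £3,344.
Health Coverage Credit: income exceeds £113,600 by £6,100, which is 25 full-or-partial £250 increments; reduction = 25 × £20 = £500, leaving £576.
Total: £3,344 + £576 = £3,920.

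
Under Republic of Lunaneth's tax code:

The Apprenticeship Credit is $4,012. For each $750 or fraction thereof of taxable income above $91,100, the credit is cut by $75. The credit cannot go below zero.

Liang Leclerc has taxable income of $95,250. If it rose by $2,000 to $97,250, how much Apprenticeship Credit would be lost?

At $95,250 — income exceeds $91,100 by $4,150, which is 6 full-or-partial $750 increments; reduction = 6 × $75 = $450, leaving $3,562.
At $97,250 — income exceeds $91,100 by $6,150, which is 9 full-or-partial $750 increments; reduction = 9 × $75 = $675, leaving $3,337.
Lost: $3,562 − $3,337 = $225.

$225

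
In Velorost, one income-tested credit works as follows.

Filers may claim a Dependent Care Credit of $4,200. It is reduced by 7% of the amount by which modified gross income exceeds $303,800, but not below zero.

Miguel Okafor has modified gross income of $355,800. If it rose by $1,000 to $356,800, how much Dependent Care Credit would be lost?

$70

At $355,800 — 7% of the $52,000 excess over $303,800 is $3,640; credit = $4,200 − $3,640 = $560.
At $356,800 — 7% of the $53,000 excess over $303,800 is $3,710; credit = $4,200 − $3,710 = $490.
Lost: $560 − $490 = $70.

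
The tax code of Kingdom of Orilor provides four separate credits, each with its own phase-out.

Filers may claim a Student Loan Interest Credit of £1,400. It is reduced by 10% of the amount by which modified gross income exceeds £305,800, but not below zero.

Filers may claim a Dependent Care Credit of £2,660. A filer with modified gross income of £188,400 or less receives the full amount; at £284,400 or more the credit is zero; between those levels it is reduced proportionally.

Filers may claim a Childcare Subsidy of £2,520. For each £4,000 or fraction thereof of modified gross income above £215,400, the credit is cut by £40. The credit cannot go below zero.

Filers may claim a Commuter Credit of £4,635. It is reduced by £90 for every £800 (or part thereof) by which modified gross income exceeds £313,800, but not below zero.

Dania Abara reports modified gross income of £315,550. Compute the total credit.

£6,270

Student Loan Interest Credit: 10% of the £9,750 excess over £305,800 is £975; credit = £1,400 − £975 = £425.
Dependent Care Credit: £315,550 is at or above £284,400, so the credit is £0.
Childcare Subsidy: income exceeds £215,400 by £100,150, which is 26 full-or-partial £4,000 increments; reduction = 26 × £40 = £1,040, leaving £1,480.
Commuter Credit: income exceeds £313,800 by £1,750, which is 3 full-or-partial £800 increments; reduction = 3 × £90 = £270, leaving £4,365.
Total: £425 + £0 + £1,480 + £4,365 = £6,270.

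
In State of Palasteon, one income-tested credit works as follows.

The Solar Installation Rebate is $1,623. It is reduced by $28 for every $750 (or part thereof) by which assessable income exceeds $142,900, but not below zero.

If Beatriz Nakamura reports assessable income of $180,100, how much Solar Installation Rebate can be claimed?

$223

Solar Installation Rebate: income exceeds $142,900 by $37,200, which is 50 full-or-partial $750 increments; reduction = 50 × $28 = $1,400, leaving $223.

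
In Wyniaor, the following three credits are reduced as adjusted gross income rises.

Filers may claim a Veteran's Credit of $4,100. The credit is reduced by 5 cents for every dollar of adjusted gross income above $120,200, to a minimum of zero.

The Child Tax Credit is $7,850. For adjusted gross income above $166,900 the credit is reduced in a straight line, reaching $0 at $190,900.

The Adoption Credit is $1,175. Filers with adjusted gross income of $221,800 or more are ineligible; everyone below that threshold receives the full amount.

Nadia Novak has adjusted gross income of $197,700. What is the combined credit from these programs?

$1,400

Veteran's Credit: 5% of the $77,500 excess over $120,200 is $3,875; credit = $4,100 − $3,875 = $225.
Child Tax Credit: $197,700 is at or above $190,900, so the credit is $0.
Adoption Credit: $197,700 is below the $221,800 cutoff, so the full $1,175 applies.
Total: $225 + $0 + $1,175 = $1,400.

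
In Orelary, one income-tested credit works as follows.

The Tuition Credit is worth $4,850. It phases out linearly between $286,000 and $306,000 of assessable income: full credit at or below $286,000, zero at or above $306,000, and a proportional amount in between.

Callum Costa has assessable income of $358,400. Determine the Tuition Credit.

$0

Tuition Credit: $358,400 is at or above $306,000, so the credit is $0.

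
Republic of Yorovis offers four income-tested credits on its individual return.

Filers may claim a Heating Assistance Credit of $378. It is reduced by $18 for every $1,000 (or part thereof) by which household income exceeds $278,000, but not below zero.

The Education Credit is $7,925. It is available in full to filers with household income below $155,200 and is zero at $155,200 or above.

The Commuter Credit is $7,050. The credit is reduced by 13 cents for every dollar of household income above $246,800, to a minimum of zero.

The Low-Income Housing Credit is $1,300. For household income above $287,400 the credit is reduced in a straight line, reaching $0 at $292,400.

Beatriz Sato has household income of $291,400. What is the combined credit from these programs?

Heating Assistance Credit: income exceeds $278,000 by $13,400, which is 14 full-or-partial $1,000 increments; reduction = 14 × $18 = $252, leaving $126.
Education Credit: $291,400 meets or exceeds the $155,200 cutoff, so the credit is $0.
Commuter Credit: 13% of the $44,600 excess over $246,800 is $5,798; credit = $7,050 − $5,798 = $1,252.
Low-Income Housing Credit: $291,400 is $4,000 into a $5,000 phase-out range, leaving 1,000/5,000 of the credit: $1,300 × 1,000/5,000 = $260.
Total: $126 + $0 + $1,252 + $260 = $1,638.

$1,638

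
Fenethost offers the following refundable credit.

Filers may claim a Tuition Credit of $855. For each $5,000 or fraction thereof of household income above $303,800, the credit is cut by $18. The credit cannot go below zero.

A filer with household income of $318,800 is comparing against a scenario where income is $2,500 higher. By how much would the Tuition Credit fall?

$18

At $318,800 — income exceeds $303,800 by $15,000, which is 3 full-or-partial $5,000 increments; reduction = 3 × $18 = $54, leaving $801.
At $321,300 — income exceeds $303,800 by $17,500, which is 4 full-or-partial $5,000 increments; reduction = 4 × $18 = $72, leaving $783.
Lost: $801 − $783 = $18.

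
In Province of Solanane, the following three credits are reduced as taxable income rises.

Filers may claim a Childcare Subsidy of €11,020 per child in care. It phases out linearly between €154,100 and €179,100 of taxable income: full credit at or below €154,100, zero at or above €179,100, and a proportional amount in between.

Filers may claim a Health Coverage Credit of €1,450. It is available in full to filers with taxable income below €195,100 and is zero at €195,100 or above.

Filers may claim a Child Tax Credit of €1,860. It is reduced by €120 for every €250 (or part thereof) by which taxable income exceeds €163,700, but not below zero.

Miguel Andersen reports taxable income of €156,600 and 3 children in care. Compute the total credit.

€33,064

Childcare Subsidy: base = 3 × €11,020 = €33,060. €156,600 is €2,500 into a €25,000 phase-out range, leaving 22,500/25,000 of the credit: €33,060 × 22,500/25,000 = €29,754.
Health Coverage Credit: €156,600 is below the €195,100 cutoff, so the full €1,450 applies.
Child Tax Credit: €156,600 is at or below the €163,700 threshold, so the full €1,860 applies.
Total: €29,754 + €1,450 + €1,860 = €33,064.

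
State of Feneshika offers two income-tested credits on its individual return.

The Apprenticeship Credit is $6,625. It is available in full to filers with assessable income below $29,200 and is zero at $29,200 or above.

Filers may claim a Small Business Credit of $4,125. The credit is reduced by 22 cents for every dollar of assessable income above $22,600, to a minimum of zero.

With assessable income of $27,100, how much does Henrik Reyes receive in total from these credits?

$9,760

Apprenticeship Credit: $27,100 is below the $29,200 cutoff, so the full $6,625 applies.
Small Business Credit: 22% of the $4,500 excess over $22,600 is $990; credit = $4,125 − $990 = $3,135.
Total: $6,625 + $3,135 = $9,760.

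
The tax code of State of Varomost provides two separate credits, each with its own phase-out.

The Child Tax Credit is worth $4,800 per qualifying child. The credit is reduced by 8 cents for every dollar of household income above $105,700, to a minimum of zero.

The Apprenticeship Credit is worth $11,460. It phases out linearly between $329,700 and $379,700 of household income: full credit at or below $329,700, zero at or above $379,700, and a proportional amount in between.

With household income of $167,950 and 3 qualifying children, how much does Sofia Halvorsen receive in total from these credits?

Child Tax Credit: base = 3 × $4,800 = $14,400. 8% of the $62,250 excess over $105,700 is $4,980; credit = $14,400 − $4,980 = $9,420.
Apprenticeship Credit: $167,950 is at or below the $329,700 threshold, so the full $11,460 applies.
Total: $9,420 + $11,460 = $20,880.

$20,880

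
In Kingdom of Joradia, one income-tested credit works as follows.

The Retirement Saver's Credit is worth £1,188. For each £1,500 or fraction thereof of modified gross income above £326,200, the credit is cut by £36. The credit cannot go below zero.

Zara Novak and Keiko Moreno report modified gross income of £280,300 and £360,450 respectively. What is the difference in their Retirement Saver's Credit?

Zara (£280,300): Retirement Saver's Credit: £280,300 is at or below the £326,200 threshold, so the full £1,188 applies.
Keiko (£360,450): Retirement Saver's Credit: income exceeds £326,200 by £34,250, which is 23 full-or-partial £1,500 increments; reduction = 23 × £36 = £828, leaving £360.
Difference: |£1,188 − £360| = £828.

£828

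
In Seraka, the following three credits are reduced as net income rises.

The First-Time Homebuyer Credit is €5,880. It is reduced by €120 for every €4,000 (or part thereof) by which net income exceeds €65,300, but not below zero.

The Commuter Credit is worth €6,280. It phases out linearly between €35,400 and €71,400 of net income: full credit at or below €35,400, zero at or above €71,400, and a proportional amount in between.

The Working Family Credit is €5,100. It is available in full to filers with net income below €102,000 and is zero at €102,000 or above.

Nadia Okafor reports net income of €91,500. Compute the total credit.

First-Time Homebuyer Credit: income exceeds €65,300 by €26,200, which is 7 full-or-partial €4,000 increments; reduction = 7 × €120 = €840, leaving €5,040.
Commuter Credit: €91,500 is at or above €71,400, so the credit is €0.
Working Family Credit: €91,500 is below the €102,000 cutoff, so the full €5,100 applies.
Total: €5,040 + €0 + €5,100 = €10,140.

€10,140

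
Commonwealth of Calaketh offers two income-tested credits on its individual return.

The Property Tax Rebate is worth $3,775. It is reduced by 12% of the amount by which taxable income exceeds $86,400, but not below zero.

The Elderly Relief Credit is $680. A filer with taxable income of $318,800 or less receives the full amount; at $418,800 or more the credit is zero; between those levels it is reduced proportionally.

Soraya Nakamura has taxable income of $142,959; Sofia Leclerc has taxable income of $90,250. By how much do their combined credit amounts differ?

$3,313

Soraya ($142,959): Property Tax Rebate: 12% of the $56,559 excess over $86,400 is $6,787.08 ≥ base, so the credit is $0. Elderly Relief Credit: $142,959 is at or below the $318,800 threshold, so the full $680 applies. total $0 + $680 = $680
Sofia ($90,250): Property Tax Rebate: 12% of the $3,850 excess over $86,400 is $462; credit = $3,775 − $462 = $3,313. Elderly Relief Credit: $90,250 is at or below the $318,800 threshold, so the full $680 applies. total $3,313 + $680 = $3,993
Difference: |$680 − $3,993| = $3,313.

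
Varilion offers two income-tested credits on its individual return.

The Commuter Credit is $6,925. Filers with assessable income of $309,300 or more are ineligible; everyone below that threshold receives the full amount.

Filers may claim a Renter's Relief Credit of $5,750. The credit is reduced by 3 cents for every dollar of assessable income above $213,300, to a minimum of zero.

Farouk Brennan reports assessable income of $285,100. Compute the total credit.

$10,521

Commuter Credit: $285,100 is below the $309,300 cutoff, so the full $6,925 applies.
Renter's Relief Credit: 3% of the $71,800 excess over $213,300 is $2,154; credit = $5,750 − $2,154 = $3,596.
Total: $6,925 + $3,596 = $10,521.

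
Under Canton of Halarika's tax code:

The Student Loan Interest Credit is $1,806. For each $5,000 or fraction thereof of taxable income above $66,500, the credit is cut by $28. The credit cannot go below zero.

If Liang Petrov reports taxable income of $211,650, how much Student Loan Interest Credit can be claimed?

Student Loan Interest Credit: income exceeds $66,500 by $145,150, which is 30 full-or-partial $5,000 increments; reduction = 30 × $28 = $840, leaving $966.

$966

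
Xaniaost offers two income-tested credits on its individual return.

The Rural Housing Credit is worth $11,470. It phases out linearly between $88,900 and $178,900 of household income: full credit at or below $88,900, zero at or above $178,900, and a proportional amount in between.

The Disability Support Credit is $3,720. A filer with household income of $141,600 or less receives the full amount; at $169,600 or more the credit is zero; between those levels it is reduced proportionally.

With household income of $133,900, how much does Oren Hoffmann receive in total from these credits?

$9,455

Rural Housing Credit: $133,900 is $45,000 into a $90,000 phase-out range, leaving 45,000/90,000 of the credit: $11,470 × 45,000/90,000 = $5,735.
Disability Support Credit: $133,900 is at or below the $141,600 threshold, so the full $3,720 applies.
Total: $5,735 + $3,720 = $9,455.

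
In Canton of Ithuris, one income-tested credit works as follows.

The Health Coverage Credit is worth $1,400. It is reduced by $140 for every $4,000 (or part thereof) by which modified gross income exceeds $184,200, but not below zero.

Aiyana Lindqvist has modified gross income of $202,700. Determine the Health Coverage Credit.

Health Coverage Credit: income exceeds $184,200 by $18,500, which is 5 full-or-partial $4,000 increments; reduction = 5 × $140 = $700, leaving $700.

$700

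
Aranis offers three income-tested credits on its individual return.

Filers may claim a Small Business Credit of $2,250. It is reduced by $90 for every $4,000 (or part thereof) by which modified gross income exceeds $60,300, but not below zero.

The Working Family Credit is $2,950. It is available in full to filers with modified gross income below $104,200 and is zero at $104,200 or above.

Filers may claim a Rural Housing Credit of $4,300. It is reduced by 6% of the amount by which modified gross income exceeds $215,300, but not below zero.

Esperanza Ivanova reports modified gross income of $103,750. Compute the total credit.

$8,510

Small Business Credit: income exceeds $60,300 by $43,450, which is 11 full-or-partial $4,000 increments; reduction = 11 × $90 = $990, leaving $1,260.
Working Family Credit: $103,750 is below the $104,200 cutoff, so the full $2,950 applies.
Rural Housing Credit: $103,750 is at or below the $215,300 threshold, so the full $4,300 applies.
Total: $1,260 + $2,950 + $4,300 = $8,510.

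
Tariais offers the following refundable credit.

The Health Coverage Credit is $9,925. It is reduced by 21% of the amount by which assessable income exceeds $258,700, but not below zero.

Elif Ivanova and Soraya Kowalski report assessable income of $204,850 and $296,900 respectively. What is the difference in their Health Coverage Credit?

Elif ($204,850): Health Coverage Credit: $204,850 is at or below the $258,700 threshold, so the full $9,925 applies.
Soraya ($296,900): Health Coverage Credit: 21% of the $38,200 excess over $258,700 is $8,022; credit = $9,925 − $8,022 = $1,903.
Difference: |$9,925 − $1,903| = $8,022.

$8,022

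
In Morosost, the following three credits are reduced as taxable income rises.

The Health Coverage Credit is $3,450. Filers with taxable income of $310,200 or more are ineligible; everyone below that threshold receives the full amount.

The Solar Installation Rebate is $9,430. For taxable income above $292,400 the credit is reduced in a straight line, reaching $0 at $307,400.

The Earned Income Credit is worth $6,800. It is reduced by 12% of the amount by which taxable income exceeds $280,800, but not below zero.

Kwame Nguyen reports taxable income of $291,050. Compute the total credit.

$18,450

Health Coverage Credit: $291,050 is below the $310,200 cutoff, so the full $3,450 applies.
Solar Installation Rebate: $291,050 is at or below the $292,400 threshold, so the full $9,430 applies.
Earned Income Credit: 12% of the $10,250 excess over $280,800 is $1,230; credit = $6,800 − $1,230 = $5,570.
Total: $3,450 + $9,430 + $5,570 = $18,450.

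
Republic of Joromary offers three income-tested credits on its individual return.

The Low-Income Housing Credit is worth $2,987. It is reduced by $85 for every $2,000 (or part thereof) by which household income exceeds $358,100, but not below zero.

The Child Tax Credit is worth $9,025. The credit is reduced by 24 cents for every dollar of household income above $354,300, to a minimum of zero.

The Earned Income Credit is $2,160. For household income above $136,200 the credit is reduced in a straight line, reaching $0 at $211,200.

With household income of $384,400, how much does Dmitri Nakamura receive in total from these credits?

$3,598

Low-Income Housing Credit: income exceeds $358,100 by $26,300, which is 14 full-or-partial $2,000 increments; reduction = 14 × $85 = $1,190, leaving $1,797.
Child Tax Credit: 24% of the $30,100 excess over $354,300 is $7,224; credit = $9,025 − $7,224 = $1,801.
Earned Income Credit: $384,400 is at or above $211,200, so the credit is $0.
Total: $1,797 + $1,801 + $0 = $3,598.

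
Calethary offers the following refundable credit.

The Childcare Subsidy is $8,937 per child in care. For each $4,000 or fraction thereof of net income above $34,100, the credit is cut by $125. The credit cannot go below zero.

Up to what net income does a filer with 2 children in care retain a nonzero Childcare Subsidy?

Full credit = 2 × $8,937 = $17,874.
After 142 increments the reduction is 142 × $125 = $17,750, leaving $124; one more increment wipes it out. Increment 142 ends at excess 142 × $4,000 = $568,000, so the highest qualifying income is $34,100 + $568,000 = $602,100.

$602,100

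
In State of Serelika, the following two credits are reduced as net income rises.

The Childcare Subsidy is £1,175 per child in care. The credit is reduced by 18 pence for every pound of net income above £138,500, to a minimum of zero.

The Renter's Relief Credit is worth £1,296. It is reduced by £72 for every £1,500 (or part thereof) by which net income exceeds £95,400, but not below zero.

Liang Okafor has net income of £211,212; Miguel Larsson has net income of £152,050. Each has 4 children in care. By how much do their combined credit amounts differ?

£2,261

Liang (£211,212): Childcare Subsidy: base = 4 × £1,175 = £4,700. 18% of the £72,712 excess over £138,500 is £13,088.16 ≥ base, so the credit is £0. Renter's Relief Credit: income exceeds £95,400 by £115,812 → 78 increments × £72 = £5,616 ≥ base, so the credit is £0. total £0 + £0 = £0
Miguel (£152,050): Childcare Subsidy: base = 4 × £1,175 = £4,700. 18% of the £13,550 excess over £138,500 is £2,439; credit = £4,700 − £2,439 = £2,261. Renter's Relief Credit: income exceeds £95,400 by £56,650 → 38 increments × £72 = £2,736 ≥ base, so the credit is £0. total £2,261 + £0 = £2,261
Difference: |£0 − £2,261| = £2,261.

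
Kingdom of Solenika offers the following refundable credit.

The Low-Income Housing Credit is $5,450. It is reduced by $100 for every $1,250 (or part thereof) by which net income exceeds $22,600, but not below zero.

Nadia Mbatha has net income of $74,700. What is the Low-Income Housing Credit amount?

Low-Income Housing Credit: income exceeds $22,600 by $52,100, which is 42 full-or-partial $1,250 increments; reduction = 42 × $100 = $4,200, leaving $1,250.

$1,250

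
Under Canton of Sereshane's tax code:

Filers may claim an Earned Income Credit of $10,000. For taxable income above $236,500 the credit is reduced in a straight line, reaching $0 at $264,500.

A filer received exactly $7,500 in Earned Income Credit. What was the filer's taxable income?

$243,500

$7,500 is 7,500/10,000 of the full $10,000, so 2,500/10,000 of the $28,000 range has been used: income = $236,500 + $28,000 × 2,500/10,000 = $243,500.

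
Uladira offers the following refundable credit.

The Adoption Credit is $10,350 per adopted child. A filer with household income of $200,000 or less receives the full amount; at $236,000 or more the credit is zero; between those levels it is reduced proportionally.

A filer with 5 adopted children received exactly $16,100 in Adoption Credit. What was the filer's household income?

$224,800

Full credit = 5 × $10,350 = $51,750.
$16,100 is 16,100/51,750 of the full $51,750, so 35,650/51,750 of the $36,000 range has been used: income = $200,000 + $36,000 × 35,650/51,750 = $224,800.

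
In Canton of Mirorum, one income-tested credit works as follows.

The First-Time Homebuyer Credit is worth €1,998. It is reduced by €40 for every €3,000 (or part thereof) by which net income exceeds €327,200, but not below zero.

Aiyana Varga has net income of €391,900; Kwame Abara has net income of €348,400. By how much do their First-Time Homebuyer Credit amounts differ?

€560

Aiyana (€391,900): First-Time Homebuyer Credit: income exceeds €327,200 by €64,700, which is 22 full-or-partial €3,000 increments; reduction = 22 × €40 = €880, leaving €1,118.
Kwame (€348,400): First-Time Homebuyer Credit: income exceeds €327,200 by €21,200, which is 8 full-or-partial €3,000 increments; reduction = 8 × €40 = €320, leaving €1,678.
Difference: |€1,118 − €1,678| = €560.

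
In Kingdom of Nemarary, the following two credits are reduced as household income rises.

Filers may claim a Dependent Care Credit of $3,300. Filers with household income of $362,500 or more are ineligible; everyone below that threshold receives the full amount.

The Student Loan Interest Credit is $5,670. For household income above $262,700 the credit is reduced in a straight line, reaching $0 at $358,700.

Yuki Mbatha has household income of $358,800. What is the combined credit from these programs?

$3,300

Dependent Care Credit: $358,800 is below the $362,500 cutoff, so the full $3,300 applies.
Student Loan Interest Credit: $358,800 is at or above $358,700, so the credit is $0.
Total: $3,300 + $0 = $3,300.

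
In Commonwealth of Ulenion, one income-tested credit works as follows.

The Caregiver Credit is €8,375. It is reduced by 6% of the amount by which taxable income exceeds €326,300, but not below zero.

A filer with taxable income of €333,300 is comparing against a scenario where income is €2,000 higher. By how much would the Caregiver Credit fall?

€120

At €333,300 — 6% of the €7,000 excess over €326,300 is €420; credit = €8,375 − €420 = €7,955.
At €335,300 — 6% of the €9,000 excess over €326,300 is €540; credit = €8,375 − €540 = €7,835.
Lost: €7,955 − €7,835 = €120.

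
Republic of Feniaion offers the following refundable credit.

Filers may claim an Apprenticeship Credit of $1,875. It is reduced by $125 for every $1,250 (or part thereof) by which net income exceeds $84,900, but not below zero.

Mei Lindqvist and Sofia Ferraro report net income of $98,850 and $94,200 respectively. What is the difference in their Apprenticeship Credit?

Mei ($98,850): Apprenticeship Credit: income exceeds $84,900 by $13,950, which is 12 full-or-partial $1,250 increments; reduction = 12 × $125 = $1,500, leaving $375.
Sofia ($94,200): Apprenticeship Credit: income exceeds $84,900 by $9,300, which is 8 full-or-partial $1,250 increments; reduction = 8 × $125 = $1,000, leaving $875.
Difference: |$375 − $875| = $500.

$500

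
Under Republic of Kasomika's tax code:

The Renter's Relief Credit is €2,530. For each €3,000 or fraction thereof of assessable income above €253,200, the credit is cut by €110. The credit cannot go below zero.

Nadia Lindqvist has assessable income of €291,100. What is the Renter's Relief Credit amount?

Renter's Relief Credit: income exceeds €253,200 by €37,900, which is 13 full-or-partial €3,000 increments; reduction = 13 × €110 = €1,430, leaving €1,100.

€1,100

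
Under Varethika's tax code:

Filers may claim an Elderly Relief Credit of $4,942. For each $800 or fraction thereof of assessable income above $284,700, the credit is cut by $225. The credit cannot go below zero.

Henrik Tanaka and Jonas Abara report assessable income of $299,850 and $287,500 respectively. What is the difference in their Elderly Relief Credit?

Henrik ($299,850): Elderly Relief Credit: income exceeds $284,700 by $15,150, which is 19 full-or-partial $800 increments; reduction = 19 × $225 = $4,275, leaving $667.
Jonas ($287,500): Elderly Relief Credit: income exceeds $284,700 by $2,800, which is 4 full-or-partial $800 increments; reduction = 4 × $225 = $900, leaving $4,042.
Difference: |$667 − $4,042| = $3,375.

$3,375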